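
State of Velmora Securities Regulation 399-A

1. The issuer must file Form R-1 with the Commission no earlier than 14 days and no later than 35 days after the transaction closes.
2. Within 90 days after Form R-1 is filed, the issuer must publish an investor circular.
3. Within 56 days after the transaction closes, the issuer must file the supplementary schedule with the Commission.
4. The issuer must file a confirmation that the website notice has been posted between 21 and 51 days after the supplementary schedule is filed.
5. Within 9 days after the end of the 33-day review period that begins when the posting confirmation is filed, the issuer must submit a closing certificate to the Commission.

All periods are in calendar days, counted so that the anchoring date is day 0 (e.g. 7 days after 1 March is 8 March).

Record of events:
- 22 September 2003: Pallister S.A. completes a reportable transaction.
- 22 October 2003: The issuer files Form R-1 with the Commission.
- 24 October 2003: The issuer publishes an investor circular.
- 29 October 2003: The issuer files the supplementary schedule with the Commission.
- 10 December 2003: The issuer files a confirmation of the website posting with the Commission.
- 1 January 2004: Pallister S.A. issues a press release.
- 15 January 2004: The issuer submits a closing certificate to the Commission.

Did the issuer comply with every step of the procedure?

Yes

Step 1 — 14 and 35 days from 22 September 2003 (when the transaction closes) are 6 October 2003 and 27 October 2003 respectively; done 22 October 2003 — within the window.
Step 2 — counting 90 days from 22 October 2003 (when Form R-1 is filed) gives a deadline of 20 January 2004; 24 October 2003 is within that limit.
Step 3 — counting 56 days from 22 September 2003 (when the transaction closes) gives a deadline of 17 November 2003; completed 29 October 2003, before the deadline.
Step 4 — 21 and 51 days from 29 October 2003 (when the supplementary schedule is filed) are 19 November 2003 and 19 December 2003 respectively; 10 December 2003 falls inside that range.
Step 5 — counting 9 days from 12 January 2004 (end of the 33-day review period, which began when the posting confirmation is filed on 10 December 2003) gives a deadline of 21 January 2004; 15 January 2004 is within that limit.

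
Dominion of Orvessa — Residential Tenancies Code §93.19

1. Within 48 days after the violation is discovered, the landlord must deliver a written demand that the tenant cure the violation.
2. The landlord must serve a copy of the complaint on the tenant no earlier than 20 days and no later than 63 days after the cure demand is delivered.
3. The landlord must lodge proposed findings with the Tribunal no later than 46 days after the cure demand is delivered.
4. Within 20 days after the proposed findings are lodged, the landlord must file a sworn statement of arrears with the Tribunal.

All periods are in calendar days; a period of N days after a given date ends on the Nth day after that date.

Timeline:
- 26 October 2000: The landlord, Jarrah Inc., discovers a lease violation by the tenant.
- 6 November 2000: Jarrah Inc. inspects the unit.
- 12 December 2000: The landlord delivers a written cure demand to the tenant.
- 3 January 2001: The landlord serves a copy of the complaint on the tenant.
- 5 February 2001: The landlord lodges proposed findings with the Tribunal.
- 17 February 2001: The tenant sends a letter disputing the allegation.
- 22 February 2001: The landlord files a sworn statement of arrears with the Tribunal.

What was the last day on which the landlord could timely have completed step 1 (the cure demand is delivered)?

13 December 2000

Step 1 runs from 26 October 2000, when the violation is discovered. 48 days after 26 October 2000 is 13 December 2000.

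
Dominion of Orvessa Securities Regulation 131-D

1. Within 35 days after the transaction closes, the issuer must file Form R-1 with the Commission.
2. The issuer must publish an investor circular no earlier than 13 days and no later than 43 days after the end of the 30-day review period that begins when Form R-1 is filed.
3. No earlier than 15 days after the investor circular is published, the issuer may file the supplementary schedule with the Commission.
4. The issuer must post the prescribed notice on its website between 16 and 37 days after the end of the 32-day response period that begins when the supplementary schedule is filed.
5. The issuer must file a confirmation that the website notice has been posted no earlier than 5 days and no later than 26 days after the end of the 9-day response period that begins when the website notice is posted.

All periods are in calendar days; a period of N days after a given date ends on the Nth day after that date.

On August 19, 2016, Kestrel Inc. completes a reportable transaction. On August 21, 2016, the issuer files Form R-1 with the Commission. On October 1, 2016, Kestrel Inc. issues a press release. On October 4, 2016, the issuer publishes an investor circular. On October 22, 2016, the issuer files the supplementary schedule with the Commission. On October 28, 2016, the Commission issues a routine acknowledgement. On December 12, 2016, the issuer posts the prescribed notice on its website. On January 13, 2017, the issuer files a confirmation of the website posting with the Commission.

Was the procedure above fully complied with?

Step 1: 35 days after August 19, 2016 (when the transaction closes) is September 23, 2016; completed August 21, 2016, before the deadline.
Step 2: the window is 13–43 days after September 20, 2016 (end of the 30-day review period, which began when Form R-1 is filed on August 21, 2016), so October 3, 2016 through November 2, 2016; done October 4, 2016 — within the window.
Step 3: the earliest permitted date is 15 days after October 4, 2016 (when the investor circular is published), i.e. October 19, 2016; done October 22, 2016, after the minimum wait.
Step 4: the window is 16–37 days after November 23, 2016 (end of the 32-day response period, which began when the supplementary schedule is filed on October 22, 2016), so December 9, 2016 through December 30, 2016; December 12, 2016 falls inside that range.
Step 5: the window is 5–26 days after December 21, 2016 (end of the 9-day response period, which began when the website notice is posted on December 12, 2016), so December 26, 2016 through January 16, 2017; done January 13, 2017 — within the window.

Yes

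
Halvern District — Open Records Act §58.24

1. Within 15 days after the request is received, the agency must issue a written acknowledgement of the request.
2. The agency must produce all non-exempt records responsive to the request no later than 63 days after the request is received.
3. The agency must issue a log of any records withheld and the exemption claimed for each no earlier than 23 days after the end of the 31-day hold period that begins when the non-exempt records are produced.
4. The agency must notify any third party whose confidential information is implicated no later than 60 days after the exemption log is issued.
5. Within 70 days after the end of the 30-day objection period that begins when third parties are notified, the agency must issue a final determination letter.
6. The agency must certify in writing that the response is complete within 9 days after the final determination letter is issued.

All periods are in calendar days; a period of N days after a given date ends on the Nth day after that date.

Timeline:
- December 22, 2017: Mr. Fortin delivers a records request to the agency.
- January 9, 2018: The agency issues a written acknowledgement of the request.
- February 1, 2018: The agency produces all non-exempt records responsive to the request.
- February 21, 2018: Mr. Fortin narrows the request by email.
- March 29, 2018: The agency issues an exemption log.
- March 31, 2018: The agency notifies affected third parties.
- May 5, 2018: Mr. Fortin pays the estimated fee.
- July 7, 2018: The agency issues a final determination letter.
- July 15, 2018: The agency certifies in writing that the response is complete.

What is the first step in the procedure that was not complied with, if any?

(1) due by December 22, 2017 + 15 days = January 6, 2018; done January 9, 2018 — 3 days late.

Step 1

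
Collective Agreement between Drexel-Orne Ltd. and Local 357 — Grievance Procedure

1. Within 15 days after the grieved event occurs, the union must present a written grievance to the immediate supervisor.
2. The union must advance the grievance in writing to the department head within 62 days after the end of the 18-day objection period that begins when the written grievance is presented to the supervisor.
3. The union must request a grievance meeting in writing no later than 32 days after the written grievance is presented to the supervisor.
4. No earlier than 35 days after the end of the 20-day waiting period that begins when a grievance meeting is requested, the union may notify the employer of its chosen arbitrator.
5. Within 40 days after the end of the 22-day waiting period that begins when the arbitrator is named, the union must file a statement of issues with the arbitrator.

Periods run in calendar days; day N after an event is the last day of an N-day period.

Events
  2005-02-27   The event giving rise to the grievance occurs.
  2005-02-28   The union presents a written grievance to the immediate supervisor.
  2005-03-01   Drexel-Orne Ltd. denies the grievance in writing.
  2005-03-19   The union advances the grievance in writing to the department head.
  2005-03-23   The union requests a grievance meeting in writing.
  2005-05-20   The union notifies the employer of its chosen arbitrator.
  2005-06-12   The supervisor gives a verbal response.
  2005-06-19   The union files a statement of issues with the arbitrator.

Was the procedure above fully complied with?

Yes

Step 1: 15 days after 2005-02-27 (when the grieved event occurs) is 2005-03-14; done 2005-02-28 — timely.
Step 2: 62 days after 2005-03-18 (end of the 18-day objection period, which began when the written grievance is presented to the supervisor on 2005-02-28) is 2005-05-19; done 2005-03-19 — timely.
Step 3: 32 days after 2005-02-28 (when the written grievance is presented to the supervisor) is 2005-04-01; completed 2005-03-23, before the deadline.
Step 4: the earliest permitted date is 35 days after 2005-04-12 (end of the 20-day waiting period, which began when a grievance meeting is requested on 2005-03-23), i.e. 2005-05-17; done 2005-05-20 — permitted.
Step 5: 40 days after 2005-06-11 (end of the 22-day waiting period, which began when the arbitrator is named on 2005-05-20) is 2005-07-21; 2005-06-19 is within that limit.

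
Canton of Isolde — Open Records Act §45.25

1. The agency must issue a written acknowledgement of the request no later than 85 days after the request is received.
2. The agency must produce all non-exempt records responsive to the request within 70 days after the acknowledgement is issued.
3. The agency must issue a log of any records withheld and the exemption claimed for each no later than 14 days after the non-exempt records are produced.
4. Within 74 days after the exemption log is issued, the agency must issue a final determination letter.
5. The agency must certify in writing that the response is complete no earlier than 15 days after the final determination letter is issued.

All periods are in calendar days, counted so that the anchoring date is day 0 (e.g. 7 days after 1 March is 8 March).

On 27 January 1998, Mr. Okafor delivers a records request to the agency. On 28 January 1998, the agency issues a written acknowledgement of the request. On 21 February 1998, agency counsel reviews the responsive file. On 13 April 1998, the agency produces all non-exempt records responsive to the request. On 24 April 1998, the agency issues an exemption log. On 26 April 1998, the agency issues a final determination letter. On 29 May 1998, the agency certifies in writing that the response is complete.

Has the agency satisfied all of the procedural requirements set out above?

No

Step 1: 85 days after 27 January 1998 (when the request is received) is 22 April 1998; 28 January 1998 is within that limit.
Step 2: 70 days after 28 January 1998 (when the acknowledgement is issued) is 8 April 1998; 13 April 1998 misses that deadline by 5 days.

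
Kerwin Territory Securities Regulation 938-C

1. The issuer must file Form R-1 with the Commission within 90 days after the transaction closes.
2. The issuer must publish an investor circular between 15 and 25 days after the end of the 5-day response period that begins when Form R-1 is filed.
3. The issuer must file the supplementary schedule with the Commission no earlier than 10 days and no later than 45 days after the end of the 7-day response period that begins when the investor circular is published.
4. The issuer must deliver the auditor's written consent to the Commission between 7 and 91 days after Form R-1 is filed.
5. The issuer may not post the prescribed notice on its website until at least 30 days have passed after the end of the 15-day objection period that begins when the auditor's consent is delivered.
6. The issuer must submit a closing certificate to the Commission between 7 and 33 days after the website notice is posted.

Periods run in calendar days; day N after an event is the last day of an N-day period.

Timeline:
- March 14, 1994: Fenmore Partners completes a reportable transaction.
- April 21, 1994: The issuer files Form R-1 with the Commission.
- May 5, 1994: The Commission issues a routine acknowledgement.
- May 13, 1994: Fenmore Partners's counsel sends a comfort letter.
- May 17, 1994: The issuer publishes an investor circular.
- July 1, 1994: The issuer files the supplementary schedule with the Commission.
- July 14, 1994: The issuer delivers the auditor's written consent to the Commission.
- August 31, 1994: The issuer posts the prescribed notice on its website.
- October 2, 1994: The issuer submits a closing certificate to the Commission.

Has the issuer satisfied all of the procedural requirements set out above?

Yes

Step 1: 90 days after March 14, 1994 (when the transaction closes) is June 12, 1994; done April 21, 1994 — timely.
Step 2: the window is 15–25 days after April 26, 1994 (end of the 5-day response period, which began when Form R-1 is filed on April 21, 1994), so May 11, 1994 through May 21, 1994; May 17, 1994 falls inside that range.
Step 3: the window is 10–45 days after May 24, 1994 (end of the 7-day response period, which began when the investor circular is published on May 17, 1994), so June 3, 1994 through July 8, 1994; done July 1, 1994 — within the window.
Step 4: the window is 7–91 days after April 21, 1994 (when Form R-1 is filed), so April 28, 1994 through July 21, 1994; done July 14, 1994, which is between those dates.
Step 5: the earliest permitted date is 30 days after July 29, 1994 (end of the 15-day objection period, which began when the auditor's consent is delivered on July 14, 1994), i.e. August 28, 1994; done August 31, 1994, after the minimum wait.
Step 6: the window is 7–33 days after August 31, 1994 (when the website notice is posted), so September 7, 1994 through October 3, 1994; done October 2, 1994, which is between those dates.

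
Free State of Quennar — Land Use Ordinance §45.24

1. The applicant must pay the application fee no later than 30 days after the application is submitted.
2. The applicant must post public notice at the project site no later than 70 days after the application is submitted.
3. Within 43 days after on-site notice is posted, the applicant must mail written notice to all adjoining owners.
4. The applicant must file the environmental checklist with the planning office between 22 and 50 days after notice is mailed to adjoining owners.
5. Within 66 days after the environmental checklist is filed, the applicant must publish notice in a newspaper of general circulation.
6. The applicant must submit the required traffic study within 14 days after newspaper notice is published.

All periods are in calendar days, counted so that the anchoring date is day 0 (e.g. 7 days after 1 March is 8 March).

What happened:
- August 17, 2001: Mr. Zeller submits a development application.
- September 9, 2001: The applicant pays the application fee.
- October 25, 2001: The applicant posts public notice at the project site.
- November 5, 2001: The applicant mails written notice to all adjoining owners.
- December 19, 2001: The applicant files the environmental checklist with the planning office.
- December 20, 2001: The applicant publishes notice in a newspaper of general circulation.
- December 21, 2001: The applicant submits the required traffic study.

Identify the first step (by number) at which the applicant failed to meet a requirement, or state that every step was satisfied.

None — every step was satisfied

(1) due by August 17, 2001 + 30 days = September 16, 2001; done September 9, 2001 — timely.
(2) due by August 17, 2001 + 70 days = October 26, 2001; done October 25, 2001 — timely.
(3) due by October 25, 2001 + 43 days = December 7, 2001; November 5, 2001 is within that limit.
(4) the permitted window runs from November 5, 2001 + 22 = November 27, 2001 to November 5, 2001 + 50 = December 25, 2001; done December 19, 2001 — within the window.
(5) due by December 19, 2001 + 66 days = February 23, 2002; completed December 20, 2001, before the deadline.
(6) due by December 20, 2001 + 14 days = January 3, 2002; December 21, 2001 is within that limit.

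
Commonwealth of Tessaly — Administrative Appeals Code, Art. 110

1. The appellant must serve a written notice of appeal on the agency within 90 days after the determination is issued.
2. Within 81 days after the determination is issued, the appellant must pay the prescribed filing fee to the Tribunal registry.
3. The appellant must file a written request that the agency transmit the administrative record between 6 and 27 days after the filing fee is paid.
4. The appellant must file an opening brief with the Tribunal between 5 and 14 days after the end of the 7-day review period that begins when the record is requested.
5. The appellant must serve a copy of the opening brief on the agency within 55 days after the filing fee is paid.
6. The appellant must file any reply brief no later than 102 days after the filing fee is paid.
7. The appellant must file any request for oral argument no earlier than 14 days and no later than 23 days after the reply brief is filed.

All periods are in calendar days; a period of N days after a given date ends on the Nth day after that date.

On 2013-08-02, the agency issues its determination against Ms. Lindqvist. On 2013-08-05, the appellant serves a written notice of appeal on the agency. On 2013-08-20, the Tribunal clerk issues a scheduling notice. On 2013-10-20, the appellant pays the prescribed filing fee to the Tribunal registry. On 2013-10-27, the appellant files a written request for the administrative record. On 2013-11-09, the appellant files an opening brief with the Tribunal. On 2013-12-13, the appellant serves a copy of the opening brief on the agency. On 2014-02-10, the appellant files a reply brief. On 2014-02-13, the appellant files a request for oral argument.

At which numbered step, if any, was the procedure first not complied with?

Step 1: 90 days after 2013-08-02 (when the determination is issued) is 2013-10-31; 2013-08-05 is within that limit.
Step 2: 81 days after 2013-08-02 (when the determination is issued) is 2013-10-22; 2013-10-20 is within that limit.
Step 3: the window is 6–27 days after 2013-10-20 (when the filing fee is paid), so 2013-10-26 through 2013-11-16; done 2013-10-27 — within the window.
Step 4: the window is 5–14 days after 2013-11-03 (end of the 7-day review period, which began when the record is requested on 2013-10-27), so 2013-11-08 through 2013-11-17; done 2013-11-09, which is between those dates.
Step 5: 55 days after 2013-10-20 (when the filing fee is paid) is 2013-12-14; completed 2013-12-13, before the deadline.
Step 6: 102 days after 2013-10-20 (when the filing fee is paid) is 2014-01-30; 2014-02-10 misses that deadline by 11 days.

Step 6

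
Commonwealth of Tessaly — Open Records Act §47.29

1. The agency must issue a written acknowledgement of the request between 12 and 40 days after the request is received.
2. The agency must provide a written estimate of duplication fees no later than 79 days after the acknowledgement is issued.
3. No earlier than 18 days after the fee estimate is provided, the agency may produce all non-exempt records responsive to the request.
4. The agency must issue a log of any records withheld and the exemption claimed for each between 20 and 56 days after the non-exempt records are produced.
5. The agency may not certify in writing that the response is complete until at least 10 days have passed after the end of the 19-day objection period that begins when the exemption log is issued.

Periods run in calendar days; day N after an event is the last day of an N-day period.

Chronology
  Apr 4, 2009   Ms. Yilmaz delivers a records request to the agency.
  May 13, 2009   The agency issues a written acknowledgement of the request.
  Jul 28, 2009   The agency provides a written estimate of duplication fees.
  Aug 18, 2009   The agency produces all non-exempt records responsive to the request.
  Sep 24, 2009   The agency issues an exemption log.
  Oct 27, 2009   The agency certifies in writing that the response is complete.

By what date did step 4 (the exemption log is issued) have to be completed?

Step 4 runs from Aug 18, 2009, when the non-exempt records are produced. The window is 20–56 days after Aug 18, 2009; it closes on Oct 13, 2009.

Oct 13, 2009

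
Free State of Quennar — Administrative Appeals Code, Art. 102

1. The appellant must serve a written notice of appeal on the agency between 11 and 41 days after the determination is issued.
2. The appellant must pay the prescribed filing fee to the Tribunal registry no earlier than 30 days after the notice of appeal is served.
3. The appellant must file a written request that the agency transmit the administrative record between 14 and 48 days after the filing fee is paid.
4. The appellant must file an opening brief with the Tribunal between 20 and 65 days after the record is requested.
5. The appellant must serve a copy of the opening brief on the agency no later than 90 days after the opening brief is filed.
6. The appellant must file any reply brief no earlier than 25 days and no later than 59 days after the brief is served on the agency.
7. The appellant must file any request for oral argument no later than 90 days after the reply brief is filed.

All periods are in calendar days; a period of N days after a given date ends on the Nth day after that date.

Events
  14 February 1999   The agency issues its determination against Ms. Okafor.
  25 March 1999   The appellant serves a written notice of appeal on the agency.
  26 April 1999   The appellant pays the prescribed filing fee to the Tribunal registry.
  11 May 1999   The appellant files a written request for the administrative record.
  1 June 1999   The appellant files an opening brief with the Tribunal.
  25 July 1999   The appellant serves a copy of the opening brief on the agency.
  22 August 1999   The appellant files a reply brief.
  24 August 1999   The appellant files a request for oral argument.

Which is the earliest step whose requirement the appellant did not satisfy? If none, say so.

None — every step was satisfied

Step 1: the window is 11–41 days after 14 February 1999 (when the determination is issued), so 25 February 1999 through 27 March 1999; done 25 March 1999, which is between those dates.
Step 2: the earliest permitted date is 30 days after 25 March 1999 (when the notice of appeal is served), i.e. 24 April 1999; 26 April 1999 is on or after that date.
Step 3: the window is 14–48 days after 26 April 1999 (when the filing fee is paid), so 10 May 1999 through 13 June 1999; done 11 May 1999, which is between those dates.
Step 4: the window is 20–65 days after 11 May 1999 (when the record is requested), so 31 May 1999 through 15 July 1999; 1 June 1999 falls inside that range.
Step 5: 90 days after 1 June 1999 (when the opening brief is filed) is 30 August 1999; completed 25 July 1999, before the deadline.
Step 6: the window is 25–59 days after 25 July 1999 (when the brief is served on the agency), so 19 August 1999 through 22 September 1999; done 22 August 1999 — within the window.
Step 7: 90 days after 22 August 1999 (when the reply brief is filed) is 20 November 1999; completed 24 August 1999, before the deadline.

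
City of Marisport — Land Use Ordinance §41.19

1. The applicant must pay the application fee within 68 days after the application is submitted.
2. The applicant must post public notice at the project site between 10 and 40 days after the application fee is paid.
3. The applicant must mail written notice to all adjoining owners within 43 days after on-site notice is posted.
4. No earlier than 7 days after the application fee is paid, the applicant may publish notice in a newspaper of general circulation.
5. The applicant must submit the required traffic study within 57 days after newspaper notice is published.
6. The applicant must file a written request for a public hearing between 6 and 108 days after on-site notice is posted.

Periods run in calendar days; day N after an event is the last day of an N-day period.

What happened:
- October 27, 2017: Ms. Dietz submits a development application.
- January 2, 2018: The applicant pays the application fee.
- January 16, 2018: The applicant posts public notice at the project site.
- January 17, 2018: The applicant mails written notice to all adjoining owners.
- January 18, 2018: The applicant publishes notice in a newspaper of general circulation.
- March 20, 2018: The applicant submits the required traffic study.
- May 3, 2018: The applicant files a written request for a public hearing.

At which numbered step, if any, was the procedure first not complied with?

Step 1: 68 days after October 27, 2017 (when the application is submitted) is January 3, 2018; done January 2, 2018 — timely.
Step 2: the window is 10–40 days after January 2, 2018 (when the application fee is paid), so January 12, 2018 through February 11, 2018; January 16, 2018 falls inside that range.
Step 3: 43 days after January 16, 2018 (when on-site notice is posted) is February 28, 2018; completed January 17, 2018, before the deadline.
Step 4: the earliest permitted date is 7 days after January 2, 2018 (when the application fee is paid), i.e. January 9, 2018; January 18, 2018 is on or after that date.
Step 5: 57 days after January 18, 2018 (when newspaper notice is published) is March 16, 2018; March 20, 2018 misses that deadline by 4 days.

Step 5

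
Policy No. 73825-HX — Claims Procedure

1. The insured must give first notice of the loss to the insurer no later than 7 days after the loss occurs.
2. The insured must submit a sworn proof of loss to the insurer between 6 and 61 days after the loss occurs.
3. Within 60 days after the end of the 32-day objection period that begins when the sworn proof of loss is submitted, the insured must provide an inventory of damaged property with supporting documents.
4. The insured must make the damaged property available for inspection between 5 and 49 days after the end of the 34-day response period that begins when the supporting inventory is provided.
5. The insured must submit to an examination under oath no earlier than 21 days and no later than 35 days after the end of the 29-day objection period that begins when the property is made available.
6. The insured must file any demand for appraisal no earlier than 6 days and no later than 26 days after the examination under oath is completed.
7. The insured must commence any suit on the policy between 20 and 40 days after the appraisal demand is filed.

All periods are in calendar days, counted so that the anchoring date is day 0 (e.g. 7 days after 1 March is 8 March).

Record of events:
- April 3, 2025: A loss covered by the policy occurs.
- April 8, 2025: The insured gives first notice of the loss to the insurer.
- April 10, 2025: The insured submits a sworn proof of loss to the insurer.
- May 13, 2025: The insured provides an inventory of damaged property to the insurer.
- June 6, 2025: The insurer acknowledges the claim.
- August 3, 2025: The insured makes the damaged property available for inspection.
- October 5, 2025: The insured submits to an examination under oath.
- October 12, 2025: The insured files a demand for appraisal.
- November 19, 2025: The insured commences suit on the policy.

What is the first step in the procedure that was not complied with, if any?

(1) due by April 3, 2025 + 7 days = April 10, 2025; completed April 8, 2025, before the deadline.
(2) the permitted window runs from April 3, 2025 + 6 = April 9, 2025 to April 3, 2025 + 61 = June 3, 2025; done April 10, 2025, which is between those dates.
(3) due by May 12, 2025 + 60 days = July 11, 2025; completed May 13, 2025, before the deadline.
(4) the permitted window runs from June 16, 2025 + 5 = June 21, 2025 to June 16, 2025 + 49 = August 4, 2025; August 3, 2025 falls inside that range.
(5) the permitted window runs from September 1, 2025 + 21 = September 22, 2025 to September 1, 2025 + 35 = October 6, 2025; done October 5, 2025, which is between those dates.
(6) the permitted window runs from October 5, 2025 + 6 = October 11, 2025 to October 5, 2025 + 26 = October 31, 2025; done October 12, 2025 — within the window.
(7) the permitted window runs from October 12, 2025 + 20 = November 1, 2025 to October 12, 2025 + 40 = November 21, 2025; done November 19, 2025 — within the window.

None — every step was satisfied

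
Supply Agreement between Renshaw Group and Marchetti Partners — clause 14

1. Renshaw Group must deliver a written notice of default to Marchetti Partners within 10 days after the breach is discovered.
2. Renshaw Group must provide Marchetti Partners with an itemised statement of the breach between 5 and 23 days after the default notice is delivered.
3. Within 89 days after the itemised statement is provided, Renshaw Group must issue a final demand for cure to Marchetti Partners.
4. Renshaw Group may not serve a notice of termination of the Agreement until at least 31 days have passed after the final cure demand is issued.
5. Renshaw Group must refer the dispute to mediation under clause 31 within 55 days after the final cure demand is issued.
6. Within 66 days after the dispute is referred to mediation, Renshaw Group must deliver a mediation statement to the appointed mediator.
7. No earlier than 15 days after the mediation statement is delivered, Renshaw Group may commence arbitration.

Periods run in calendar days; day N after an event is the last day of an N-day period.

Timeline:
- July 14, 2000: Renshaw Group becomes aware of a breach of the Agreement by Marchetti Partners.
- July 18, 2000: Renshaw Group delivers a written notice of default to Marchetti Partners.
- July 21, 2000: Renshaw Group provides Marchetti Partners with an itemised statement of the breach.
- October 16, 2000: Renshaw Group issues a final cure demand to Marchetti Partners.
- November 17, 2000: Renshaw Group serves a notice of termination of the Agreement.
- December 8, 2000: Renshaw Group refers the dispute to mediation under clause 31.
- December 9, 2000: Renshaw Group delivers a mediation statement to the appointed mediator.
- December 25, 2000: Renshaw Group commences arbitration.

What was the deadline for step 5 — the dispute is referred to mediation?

Step 5 runs from October 16, 2000, when the final cure demand is issued. 55 days after October 16, 2000 is December 10, 2000.

December 10, 2000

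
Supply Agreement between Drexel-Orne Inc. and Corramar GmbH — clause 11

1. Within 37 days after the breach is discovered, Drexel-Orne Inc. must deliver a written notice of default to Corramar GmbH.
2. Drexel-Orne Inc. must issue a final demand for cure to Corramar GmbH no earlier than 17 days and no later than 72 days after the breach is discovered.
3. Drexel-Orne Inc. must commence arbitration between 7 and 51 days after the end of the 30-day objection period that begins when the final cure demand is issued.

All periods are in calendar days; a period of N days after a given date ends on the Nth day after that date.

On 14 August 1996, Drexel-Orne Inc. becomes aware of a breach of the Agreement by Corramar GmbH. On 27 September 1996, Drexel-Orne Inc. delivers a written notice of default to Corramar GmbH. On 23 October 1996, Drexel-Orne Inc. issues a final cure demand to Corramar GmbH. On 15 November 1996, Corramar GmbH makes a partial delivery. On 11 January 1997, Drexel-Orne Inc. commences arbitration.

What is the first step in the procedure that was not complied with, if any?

Step 1: 37 days after 14 August 1996 (when the breach is discovered) is 20 September 1996; done 27 September 1996 — 7 days late.

Step 1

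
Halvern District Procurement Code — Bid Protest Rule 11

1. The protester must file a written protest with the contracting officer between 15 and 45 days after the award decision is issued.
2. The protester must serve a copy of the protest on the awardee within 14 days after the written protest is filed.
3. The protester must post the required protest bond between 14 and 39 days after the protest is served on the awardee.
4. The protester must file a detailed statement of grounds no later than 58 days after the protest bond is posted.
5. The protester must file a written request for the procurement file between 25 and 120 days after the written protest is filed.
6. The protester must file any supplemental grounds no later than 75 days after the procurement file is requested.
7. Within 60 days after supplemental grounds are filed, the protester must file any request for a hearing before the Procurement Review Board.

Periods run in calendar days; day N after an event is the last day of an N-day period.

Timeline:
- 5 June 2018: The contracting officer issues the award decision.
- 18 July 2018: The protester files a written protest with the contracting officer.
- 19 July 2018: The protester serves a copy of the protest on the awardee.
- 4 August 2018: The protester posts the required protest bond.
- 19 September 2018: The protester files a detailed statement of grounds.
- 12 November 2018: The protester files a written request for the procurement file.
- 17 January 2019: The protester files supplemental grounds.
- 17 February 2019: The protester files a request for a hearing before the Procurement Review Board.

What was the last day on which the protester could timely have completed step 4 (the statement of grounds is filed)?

Step 4 runs from 4 August 2018, when the protest bond is posted. 58 days after 4 August 2018 is 1 October 2018.

1 October 2018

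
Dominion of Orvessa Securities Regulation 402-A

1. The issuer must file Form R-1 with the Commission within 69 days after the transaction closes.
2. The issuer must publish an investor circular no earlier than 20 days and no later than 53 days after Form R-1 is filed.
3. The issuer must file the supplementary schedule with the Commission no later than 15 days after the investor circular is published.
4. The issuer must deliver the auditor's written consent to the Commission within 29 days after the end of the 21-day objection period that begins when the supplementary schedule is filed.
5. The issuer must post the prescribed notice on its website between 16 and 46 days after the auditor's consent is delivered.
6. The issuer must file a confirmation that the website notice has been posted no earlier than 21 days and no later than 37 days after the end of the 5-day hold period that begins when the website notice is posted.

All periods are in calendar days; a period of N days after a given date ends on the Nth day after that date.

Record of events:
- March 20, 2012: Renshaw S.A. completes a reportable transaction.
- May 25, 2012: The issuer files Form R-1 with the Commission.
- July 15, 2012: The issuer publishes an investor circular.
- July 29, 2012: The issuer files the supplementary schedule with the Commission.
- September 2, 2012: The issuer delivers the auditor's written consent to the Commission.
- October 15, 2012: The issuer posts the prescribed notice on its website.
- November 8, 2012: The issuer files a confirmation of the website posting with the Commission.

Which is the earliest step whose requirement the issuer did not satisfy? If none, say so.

Step 1: 69 days after March 20, 2012 (when the transaction closes) is May 28, 2012; completed May 25, 2012, before the deadline.
Step 2: the window is 20–53 days after May 25, 2012 (when Form R-1 is filed), so June 14, 2012 through July 17, 2012; done July 15, 2012, which is between those dates.
Step 3: 15 days after July 15, 2012 (when the investor circular is published) is July 30, 2012; completed July 29, 2012, before the deadline.
Step 4: 29 days after August 19, 2012 (end of the 21-day objection period, which began when the supplementary schedule is filed on July 29, 2012) is September 17, 2012; completed September 2, 2012, before the deadline.
Step 5: the window is 16–46 days after September 2, 2012 (when the auditor's consent is delivered), so September 18, 2012 through October 18, 2012; October 15, 2012 falls inside that range.
Step 6: the window is 21–37 days after October 20, 2012 (end of the 5-day hold period, which began when the website notice is posted on October 15, 2012), so November 10, 2012 through November 26, 2012; done November 8, 2012 — 2 days before the window opened.

Step 6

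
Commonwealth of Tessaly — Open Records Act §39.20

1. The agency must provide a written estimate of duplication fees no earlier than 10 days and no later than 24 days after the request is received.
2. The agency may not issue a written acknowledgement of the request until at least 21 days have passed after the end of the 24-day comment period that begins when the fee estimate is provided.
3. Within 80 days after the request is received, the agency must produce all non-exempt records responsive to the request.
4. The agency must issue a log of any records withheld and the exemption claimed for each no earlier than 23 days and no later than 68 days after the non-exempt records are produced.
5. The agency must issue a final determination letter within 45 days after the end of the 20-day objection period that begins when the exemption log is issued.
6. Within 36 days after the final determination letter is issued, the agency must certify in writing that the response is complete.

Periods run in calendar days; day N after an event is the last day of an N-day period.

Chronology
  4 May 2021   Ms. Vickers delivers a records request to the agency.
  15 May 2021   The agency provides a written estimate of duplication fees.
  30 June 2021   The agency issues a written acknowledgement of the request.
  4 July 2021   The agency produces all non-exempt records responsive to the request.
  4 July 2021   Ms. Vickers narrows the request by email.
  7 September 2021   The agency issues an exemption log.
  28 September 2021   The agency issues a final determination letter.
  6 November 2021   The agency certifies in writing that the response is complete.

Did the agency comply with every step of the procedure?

No

Step 1: the window is 10–24 days after 4 May 2021 (when the request is received), so 14 May 2021 through 28 May 2021; done 15 May 2021, which is between those dates.
Step 2: the earliest permitted date is 21 days after 8 June 2021 (end of the 24-day comment period, which began when the fee estimate is provided on 15 May 2021), i.e. 29 June 2021; done 30 June 2021, after the minimum wait.
Step 3: 80 days after 4 May 2021 (when the request is received) is 23 July 2021; done 4 July 2021 — timely.
Step 4: the window is 23–68 days after 4 July 2021 (when the non-exempt records are produced), so 27 July 2021 through 10 September 2021; done 7 September 2021, which is between those dates.
Step 5: 45 days after 27 September 2021 (end of the 20-day objection period, which began when the exemption log is issued on 7 September 2021) is 11 November 2021; completed 28 September 2021, before the deadline.
Step 6: 36 days after 28 September 2021 (when the final determination letter is issued) is 3 November 2021; done 6 November 2021 — 3 days late.
That is the first point of non-compliance.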